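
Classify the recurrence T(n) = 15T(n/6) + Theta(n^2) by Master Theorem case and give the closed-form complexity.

Master Theorem for T(n) = 15T(n/6) + O(n^2):

a = 15, b = 6, c = 2
log_b(a) = log_6(15) = 1.5114

Case 3: c = 2 > log_6(15) = 1.5114
T(n) = O(n^2) = O(n^2)

For T(n) = 15T(n/6) + O(n^2): log_6(15) = 1.5114. This is Case 3 of the Master Theorem (c > log_b(a), work dominated by root), giving O(n^2).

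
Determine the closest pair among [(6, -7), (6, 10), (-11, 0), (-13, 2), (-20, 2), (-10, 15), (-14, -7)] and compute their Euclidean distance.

Computing all pairwise distances among 7 points:

d((6, -7), (6, 10)) = 17.0
d((6, -7), (-11, 0)) = 18.3848
d((6, -7), (-13, 2)) = 21.0238
d((6, -7), (-20, 2)) = 27.5136
d((6, -7), (-10, 15)) = 27.2029
d((6, -7), (-14, -7)) = 20.0
d((6, 10), (-11, 0)) = 19.7231
d((6, 10), (-13, 2)) = 20.6155
d((6, 10), (-20, 2)) = 27.2029
d((6, 10), (-10, 15)) = 16.7631
d((6, 10), (-14, -7)) = 26.2488
d((-11, 0), (-13, 2)) = 2.8284 <-- minimum
d((-11, 0), (-20, 2)) = 9.2195
d((-11, 0), (-10, 15)) = 15.0333
d((-11, 0), (-14, -7)) = 7.6158
d((-13, 2), (-20, 2)) = 7.0
d((-13, 2), (-10, 15)) = 13.3417
d((-13, 2), (-14, -7)) = 9.0554
d((-20, 2), (-10, 15)) = 16.4012
d((-20, 2), (-14, -7)) = 10.8167
d((-10, 15), (-14, -7)) = 22.3607

Closest pair: (-11, 0) and (-13, 2) with distance 2.8284

The closest pair is (-11, 0) and (-13, 2) with Euclidean distance 2.8284. For 7 points, brute-force pairwise comparison is shown above. For large n, the divide-and-conquer algorithm (sort by x, recurse on halves, check the dividing strip) achieves O(n log n).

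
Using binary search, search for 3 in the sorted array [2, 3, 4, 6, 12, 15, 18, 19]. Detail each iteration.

Binary search for 3 in [2, 3, 4, 6, 12, 15, 18, 19]:

lo=0, hi=7, mid=3, arr[mid]=6 -> 6 > 3, search left half
lo=0, hi=2, mid=1, arr[mid]=3 -> Found target at index 1!

Binary search finds 3 at index 1 after 2 comparisons. The search repeatedly halves the search space by comparing with the middle element.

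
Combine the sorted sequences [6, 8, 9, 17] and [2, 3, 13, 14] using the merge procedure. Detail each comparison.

Merging process:

Compare 6 vs 2: take 2 from right. Merged: [2]
Compare 6 vs 3: take 3 from right. Merged: [2, 3]
Compare 6 vs 13: take 6 from left. Merged: [2, 3, 6]
Compare 8 vs 13: take 8 from left. Merged: [2, 3, 6, 8]
Compare 9 vs 13: take 9 from left. Merged: [2, 3, 6, 8, 9]
Compare 17 vs 13: take 13 from right. Merged: [2, 3, 6, 8, 9, 13]
Compare 17 vs 14: take 14 from right. Merged: [2, 3, 6, 8, 9, 13, 14]
Append remaining from left: [17]. Merged: [2, 3, 6, 8, 9, 13, 14, 17]

Final merged array: [2, 3, 6, 8, 9, 13, 14, 17]
Total comparisons: 7

The merged array is [2, 3, 6, 8, 9, 13, 14, 17], requiring 7 comparisons. The merge step runs in O(n) time where n is the total number of elements.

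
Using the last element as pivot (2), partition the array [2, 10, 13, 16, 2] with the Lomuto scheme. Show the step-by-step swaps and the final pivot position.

Lomuto partition with pivot = 2:

Initial array: [2, 10, 13, 16, 2]

arr[0]=2 <= 2: swap with position 0, array becomes [2, 10, 13, 16, 2]
arr[1]=10 > 2: no swap
arr[2]=13 > 2: no swap
arr[3]=16 > 2: no swap

Place pivot at position 1: [2, 2, 13, 16, 10]
Pivot position: 1

After partitioning with pivot 2, the array becomes [2, 2, 13, 16, 10]. The pivot is placed at index 1. All elements to the left of the pivot are <= 2, and all elements to the right are > 2.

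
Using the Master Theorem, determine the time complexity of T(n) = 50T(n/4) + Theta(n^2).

Master Theorem for T(n) = 50T(n/4) + O(n^2):

a = 50, b = 4, c = 2
log_b(a) = log_4(50) = 2.8219

Case 1: c = 2 < log_4(50) = 2.8219
T(n) = O(n^(log_4 50))

For T(n) = 50T(n/4) + O(n^2): log_4(50) = 2.8219. This is Case 1 of the Master Theorem (c < log_b(a), work dominated by leaves), giving O(n^(log_4 50)).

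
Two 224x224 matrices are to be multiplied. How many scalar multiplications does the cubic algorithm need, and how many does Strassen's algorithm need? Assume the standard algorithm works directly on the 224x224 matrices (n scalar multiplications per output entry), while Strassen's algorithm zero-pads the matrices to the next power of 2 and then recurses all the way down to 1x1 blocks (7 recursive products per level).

Matrix multiplication for 224x224 matrices:

Strassen's algorithm requires power-of-2 dimensions. Pad 224x224 to 256x256 (next power of 2).

Standard algorithm: 224^3 = 11239424 multiplications
Strassen's algorithm: 7^(log2(256)) = 7^8 = 5764801 multiplications
Savings: 11239424 - 5764801 = 5474623 multiplications

Standard: 11239424 multiplications (224^3). Strassen: 5764801 multiplications (7^8, after padding to 256x256). Strassen reduces 8 recursive multiplications to 7 at each level.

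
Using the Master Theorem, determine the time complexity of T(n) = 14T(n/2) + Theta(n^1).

Master Theorem for T(n) = 14T(n/2) + O(n^1):

a = 14, b = 2, c = 1
log_b(a) = log_2(14) = 3.8074

Case 1: c = 1 < log_2(14) = 3.8074
T(n) = O(n^(log_2 14))

For T(n) = 14T(n/2) + O(n^1): log_2(14) = 3.8074. This is Case 1 of the Master Theorem (c < log_b(a), work dominated by leaves), giving O(n^(log_2 14)).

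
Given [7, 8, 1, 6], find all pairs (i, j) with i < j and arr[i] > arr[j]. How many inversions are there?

Finding inversions in [7, 8, 1, 6]:

(0, 2): arr[0]=7 > arr[2]=1
(0, 3): arr[0]=7 > arr[3]=6
(1, 2): arr[1]=8 > arr[2]=1
(1, 3): arr[1]=8 > arr[3]=6

Total inversions: 4

The array has 4 inversion(s): (0,2), (0,3), (1,2), (1,3). Each pair (i,j) satisfies i < j and arr[i] > arr[j].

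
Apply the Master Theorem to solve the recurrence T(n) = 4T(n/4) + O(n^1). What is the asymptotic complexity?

Master Theorem for T(n) = 4T(n/4) + O(n^1):

a = 4, b = 4, c = 1
log_b(a) = log_4(4) = 1.0000

Case 2: c = 1 = log_4(4) = 1.0000
T(n) = O(n^1 log n) = O(n log n)

For T(n) = 4T(n/4) + O(n^1): log_4(4) = 1.0000. This is Case 2 of the Master Theorem (c = log_b(a), equal work at all levels), giving O(n log n).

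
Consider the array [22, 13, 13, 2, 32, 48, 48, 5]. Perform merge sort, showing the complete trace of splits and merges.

Merge sort trace:

Split: [22, 13, 13, 2, 32, 48, 48, 5] -> [22, 13, 13, 2] and [32, 48, 48, 5]
  Split: [22, 13, 13, 2] -> [22, 13] and [13, 2]
    Split: [22, 13] -> [22] and [13]
    Merge: [22] + [13] -> [13, 22]
    Split: [13, 2] -> [13] and [2]
    Merge: [13] + [2] -> [2, 13]
  Merge: [13, 22] + [2, 13] -> [2, 13, 13, 22]
  Split: [32, 48, 48, 5] -> [32, 48] and [48, 5]
    Split: [32, 48] -> [32] and [48]
    Merge: [32] + [48] -> [32, 48]
    Split: [48, 5] -> [48] and [5]
    Merge: [48] + [5] -> [5, 48]
  Merge: [32, 48] + [5, 48] -> [5, 32, 48, 48]
Merge: [2, 13, 13, 22] + [5, 32, 48, 48] -> [2, 5, 13, 13, 22, 32, 48, 48]

Final sorted array: [2, 5, 13, 13, 22, 32, 48, 48]

The merge sort proceeds by recursively splitting the array and merging sorted halves.
After all merges, the sorted array is [2, 5, 13, 13, 22, 32, 48, 48].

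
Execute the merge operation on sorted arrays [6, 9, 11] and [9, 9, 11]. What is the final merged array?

Merging process:

Compare 6 vs 9: take 6 from left. Merged: [6]
Compare 9 vs 9: take 9 from left. Merged: [6, 9]
Compare 11 vs 9: take 9 from right. Merged: [6, 9, 9]
Compare 11 vs 9: take 9 from right. Merged: [6, 9, 9, 9]
Compare 11 vs 11: take 11 from left. Merged: [6, 9, 9, 9, 11]
Append remaining from right: [11]. Merged: [6, 9, 9, 9, 11, 11]

Final merged array: [6, 9, 9, 9, 11, 11]
Total comparisons: 5

The merged array is [6, 9, 9, 9, 11, 11], requiring 5 comparisons. The merge step runs in O(n) time where n is the total number of elements.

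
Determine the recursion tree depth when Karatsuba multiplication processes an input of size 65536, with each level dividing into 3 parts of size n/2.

For divide and conquer with division factor 2:

Problem sizes at each level:
Level 0: 65536
Level 1: 32768
Level 2: 16384
Level 3: 8192
Level 4: 4096
Level 5: 2048
Level 6: 1024
Level 7: 512
Level 8: 256
Level 9: 128
Level 10: 64
Level 11: 32
Level 12: 16
Level 13: 8
Level 14: 4
Level 15: 2
Level 16: 1

The root is level 0 and the size-1 base case is level 16 (the tree spans levels 0 through 16, i.e. 17 levels counting the root), so the depth is the number of divisions: log_2(65536) = 16

The recursion tree depth is log_2(65536) = 16. At each level, the problem size is divided by 2, so it takes 16 divisions to reduce to a base case of size 1. The algorithm makes 3 recursive calls at each level.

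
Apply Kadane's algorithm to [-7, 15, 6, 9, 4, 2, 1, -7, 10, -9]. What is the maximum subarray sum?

Using Kadane's algorithm on [-7, 15, 6, 9, 4, 2, 1, -7, 10, -9]:

Scanning through the array:
Position 1 (value 15): max_ending_here = 15, max_so_far = 15
Position 2 (value 6): max_ending_here = 21, max_so_far = 21
Position 3 (value 9): max_ending_here = 30, max_so_far = 30
Position 4 (value 4): max_ending_here = 34, max_so_far = 34
Position 5 (value 2): max_ending_here = 36, max_so_far = 36
Position 6 (value 1): max_ending_here = 37, max_so_far = 37
Position 7 (value -7): max_ending_here = 30, max_so_far = 37
Position 8 (value 10): max_ending_here = 40, max_so_far = 40
Position 9 (value -9): max_ending_here = 31, max_so_far = 40

Maximum subarray: [15, 6, 9, 4, 2, 1, -7, 10]
Maximum sum: 40

The maximum subarray is [15, 6, 9, 4, 2, 1, -7, 10] with sum 40. This subarray runs from index 1 to index 8.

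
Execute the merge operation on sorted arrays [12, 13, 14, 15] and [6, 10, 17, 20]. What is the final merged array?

Merging process:

Compare 12 vs 6: take 6 from right. Merged: [6]
Compare 12 vs 10: take 10 from right. Merged: [6, 10]
Compare 12 vs 17: take 12 from left. Merged: [6, 10, 12]
Compare 13 vs 17: take 13 from left. Merged: [6, 10, 12, 13]
Compare 14 vs 17: take 14 from left. Merged: [6, 10, 12, 13, 14]
Compare 15 vs 17: take 15 from left. Merged: [6, 10, 12, 13, 14, 15]
Append remaining from right: [17, 20]. Merged: [6, 10, 12, 13, 14, 15, 17, 20]

Final merged array: [6, 10, 12, 13, 14, 15, 17, 20]
Total comparisons: 6

The merged array is [6, 10, 12, 13, 14, 15, 17, 20], requiring 6 comparisons. The merge step runs in O(n) time where n is the total number of elements.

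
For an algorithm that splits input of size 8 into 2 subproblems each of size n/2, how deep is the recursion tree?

For divide and conquer with division factor 2:

Problem sizes at each level:
Level 0: 8
Level 1: 4
Level 2: 2
Level 3: 1

The root is level 0 and the size-1 base case is level 3 (the tree spans levels 0 through 3, i.e. 4 levels counting the root), so the depth is the number of divisions: log_2(8) = 3

The recursion tree depth is log_2(8) = 3. At each level, the problem size is divided by 2, so it takes 3 divisions to reduce to a base case of size 1. The algorithm makes 2 recursive calls at each level.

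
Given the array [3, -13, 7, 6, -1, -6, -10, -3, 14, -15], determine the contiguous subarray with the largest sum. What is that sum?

Using Kadane's algorithm on [3, -13, 7, 6, -1, -6, -10, -3, 14, -15]:

Scanning through the array:
Position 1 (value -13): max_ending_here = -10, max_so_far = 3
Position 2 (value 7): max_ending_here = 7, max_so_far = 7
Position 3 (value 6): max_ending_here = 13, max_so_far = 13
Position 4 (value -1): max_ending_here = 12, max_so_far = 13
Position 5 (value -6): max_ending_here = 6, max_so_far = 13
Position 6 (value -10): max_ending_here = -4, max_so_far = 13
Position 7 (value -3): max_ending_here = -3, max_so_far = 13
Position 8 (value 14): max_ending_here = 14, max_so_far = 14
Position 9 (value -15): max_ending_here = -1, max_so_far = 14

Maximum subarray: [14]
Maximum sum: 14

The maximum subarray is [14] with sum 14. This subarray runs from index 8 to index 8.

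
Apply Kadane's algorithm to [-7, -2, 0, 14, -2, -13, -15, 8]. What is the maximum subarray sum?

Using Kadane's algorithm on [-7, -2, 0, 14, -2, -13, -15, 8]:

Scanning through the array:
Position 1 (value -2): max_ending_here = -2, max_so_far = -2
Position 2 (value 0): max_ending_here = 0, max_so_far = 0
Position 3 (value 14): max_ending_here = 14, max_so_far = 14
Position 4 (value -2): max_ending_here = 12, max_so_far = 14
Position 5 (value -13): max_ending_here = -1, max_so_far = 14
Position 6 (value -15): max_ending_here = -15, max_so_far = 14
Position 7 (value 8): max_ending_here = 8, max_so_far = 14

Maximum subarray: [0, 14]
Maximum sum: 14

The maximum subarray is [0, 14] with sum 14. This subarray runs from index 2 to index 3.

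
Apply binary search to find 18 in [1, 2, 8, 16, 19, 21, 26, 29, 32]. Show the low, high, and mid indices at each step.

Binary search for 18 in [1, 2, 8, 16, 19, 21, 26, 29, 32]:

lo=0, hi=8, mid=4, arr[mid]=19 -> 19 > 18, search left half
lo=0, hi=3, mid=1, arr[mid]=2 -> 2 < 18, search right half
lo=2, hi=3, mid=2, arr[mid]=8 -> 8 < 18, search right half
lo=3, hi=3, mid=3, arr[mid]=16 -> 16 < 18, search right half
lo=4 > hi=3, target 18 not found

Binary search determines that 18 is not in the array after 4 comparisons. The search space was exhausted without finding the target.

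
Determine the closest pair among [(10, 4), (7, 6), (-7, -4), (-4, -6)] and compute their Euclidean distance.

Computing all pairwise distances among 4 points:

d((10, 4), (7, 6)) = 3.6056 <-- minimum
d((10, 4), (-7, -4)) = 18.7883
d((10, 4), (-4, -6)) = 17.2047
d((7, 6), (-7, -4)) = 17.2047
d((7, 6), (-4, -6)) = 16.2788
d((-7, -4), (-4, -6)) = 3.6056 <-- minimum

Minimum distance: 3.6056 (tie among 2 pairs: (10, 4) and (7, 6); (-7, -4) and (-4, -6))

The minimum Euclidean distance is 3.6056. There is a tie: 2 pairs achieve this minimum — (10, 4) and (7, 6); (-7, -4) and (-4, -6). Any of these is a valid closest pair. For 4 points, brute-force pairwise comparison is shown above. For large n, the divide-and-conquer algorithm (sort by x, recurse on halves, check the dividing strip) achieves O(n log n).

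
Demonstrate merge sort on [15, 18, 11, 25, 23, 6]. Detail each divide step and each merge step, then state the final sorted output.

Merge sort trace:

Split: [15, 18, 11, 25, 23, 6] -> [15, 18, 11] and [25, 23, 6]
  Split: [15, 18, 11] -> [15] and [18, 11]
    Split: [18, 11] -> [18] and [11]
    Merge: [18] + [11] -> [11, 18]
  Merge: [15] + [11, 18] -> [11, 15, 18]
  Split: [25, 23, 6] -> [25] and [23, 6]
    Split: [23, 6] -> [23] and [6]
    Merge: [23] + [6] -> [6, 23]
  Merge: [25] + [6, 23] -> [6, 23, 25]
Merge: [11, 15, 18] + [6, 23, 25] -> [6, 11, 15, 18, 23, 25]

Final sorted array: [6, 11, 15, 18, 23, 25]

The merge sort proceeds by recursively splitting the array and merging sorted halves.
After all merges, the sorted array is [6, 11, 15, 18, 23, 25].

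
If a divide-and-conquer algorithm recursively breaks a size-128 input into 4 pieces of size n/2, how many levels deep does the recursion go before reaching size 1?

For divide and conquer with division factor 2:

Problem sizes at each level:
Level 0: 128
Level 1: 64
Level 2: 32
Level 3: 16
Level 4: 8
Level 5: 4
Level 6: 2
Level 7: 1

The root is level 0 and the size-1 base case is level 7 (the tree spans levels 0 through 7, i.e. 8 levels counting the root), so the depth is the number of divisions: log_2(128) = 7

The recursion tree depth is log_2(128) = 7. At each level, the problem size is divided by 2, so it takes 7 divisions to reduce to a base case of size 1. The algorithm makes 4 recursive calls at each level.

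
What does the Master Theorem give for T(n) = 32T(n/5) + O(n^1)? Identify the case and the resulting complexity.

Master Theorem for T(n) = 32T(n/5) + O(n^1):

a = 32, b = 5, c = 1
log_b(a) = log_5(32) = 2.1534

Case 1: c = 1 < log_5(32) = 2.1534
T(n) = O(n^(log_5 32))

For T(n) = 32T(n/5) + O(n^1): log_5(32) = 2.1534. This is Case 1 of the Master Theorem (c < log_b(a), work dominated by leaves), giving O(n^(log_5 32)).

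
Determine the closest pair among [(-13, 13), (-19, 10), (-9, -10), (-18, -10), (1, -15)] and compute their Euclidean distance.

Computing all pairwise distances among 5 points:

d((-13, 13), (-19, 10)) = 6.7082 <-- minimum
d((-13, 13), (-9, -10)) = 23.3452
d((-13, 13), (-18, -10)) = 23.5372
d((-13, 13), (1, -15)) = 31.305
d((-19, 10), (-9, -10)) = 22.3607
d((-19, 10), (-18, -10)) = 20.025
d((-19, 10), (1, -15)) = 32.0156
d((-9, -10), (-18, -10)) = 9.0
d((-9, -10), (1, -15)) = 11.1803
d((-18, -10), (1, -15)) = 19.6469

Closest pair: (-13, 13) and (-19, 10) with distance 6.7082

The closest pair is (-13, 13) and (-19, 10) with Euclidean distance 6.7082. For 5 points, brute-force pairwise comparison is shown above. For large n, the divide-and-conquer algorithm (sort by x, recurse on halves, check the dividing strip) achieves O(n log n).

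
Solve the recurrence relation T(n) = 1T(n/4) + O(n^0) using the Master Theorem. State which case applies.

Master Theorem for T(n) = 1T(n/4) + O(n^0):

a = 1, b = 4, c = 0
log_b(a) = log_4(1) = 0.0000

Case 2: c = 0 = log_4(1) = 0.0000
T(n) = O(n^0 log n) = O(log n)

For T(n) = 1T(n/4) + O(n^0): log_4(1) = 0.0000. This is Case 2 of the Master Theorem (c = log_b(a), equal work at all levels), giving O(log n).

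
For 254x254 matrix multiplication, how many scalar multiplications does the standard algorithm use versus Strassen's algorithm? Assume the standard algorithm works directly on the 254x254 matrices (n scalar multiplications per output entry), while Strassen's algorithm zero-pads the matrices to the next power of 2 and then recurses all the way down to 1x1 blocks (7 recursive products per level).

Matrix multiplication for 254x254 matrices:

Strassen's algorithm requires power-of-2 dimensions. Pad 254x254 to 256x256 (next power of 2).

Standard algorithm: 254^3 = 16387064 multiplications
Strassen's algorithm: 7^(log2(256)) = 7^8 = 5764801 multiplications
Savings: 16387064 - 5764801 = 10622263 multiplications

Standard: 16387064 multiplications (254^3). Strassen: 5764801 multiplications (7^8, after padding to 256x256). Strassen reduces 8 recursive multiplications to 7 at each level.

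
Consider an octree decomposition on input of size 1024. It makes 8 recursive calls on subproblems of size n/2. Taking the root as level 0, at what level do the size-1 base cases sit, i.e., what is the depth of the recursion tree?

For divide and conquer with division factor 2:

Problem sizes at each level:
Level 0: 1024
Level 1: 512
Level 2: 256
Level 3: 128
Level 4: 64
Level 5: 32
Level 6: 16
Level 7: 8
Level 8: 4
Level 9: 2
Level 10: 1

The root is level 0 and the size-1 base case is level 10 (the tree spans levels 0 through 10, i.e. 11 levels counting the root), so the depth is the number of divisions: log_2(1024) = 10

The recursion tree depth is log_2(1024) = 10. At each level, the problem size is divided by 2, so it takes 10 divisions to reduce to a base case of size 1. The algorithm makes 8 recursive calls at each level.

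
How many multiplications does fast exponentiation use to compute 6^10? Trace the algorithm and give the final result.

Computing 6^10 by squaring (build up from 6^1; each line after the first costs one multiplication):

6^1 = 6
6^2 = (6^1)^2 = 6^2 = 36
6^4 = (6^2)^2 = 36^2 = 1296
6^5 = 6 * 6^4 = 6 * 1296 = 7776
6^10 = (6^5)^2 = 7776^2 = 60466176

Result: 60466176
Multiplications needed: 4 (4 lines after 6^1)

6^10 = 60466176. Using exponentiation by squaring, this requires 4 multiplications. The key idea: if the exponent is even, square the half-power; if odd, multiply by the base once.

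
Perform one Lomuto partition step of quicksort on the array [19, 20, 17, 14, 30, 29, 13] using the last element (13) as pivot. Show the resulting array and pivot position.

Lomuto partition with pivot = 13:

Initial array: [19, 20, 17, 14, 30, 29, 13]

arr[0]=19 > 13: no swap
arr[1]=20 > 13: no swap
arr[2]=17 > 13: no swap
arr[3]=14 > 13: no swap
arr[4]=30 > 13: no swap
arr[5]=29 > 13: no swap

Place pivot at position 0: [13, 20, 17, 14, 30, 29, 19]
Pivot position: 0

After partitioning with pivot 13, the array becomes [13, 20, 17, 14, 30, 29, 19]. The pivot is placed at index 0. All elements to the left of the pivot are <= 13, and all elements to the right are > 13.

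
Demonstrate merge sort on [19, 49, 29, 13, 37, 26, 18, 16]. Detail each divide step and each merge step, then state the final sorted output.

Merge sort trace:

Split: [19, 49, 29, 13, 37, 26, 18, 16] -> [19, 49, 29, 13] and [37, 26, 18, 16]
  Split: [19, 49, 29, 13] -> [19, 49] and [29, 13]
    Split: [19, 49] -> [19] and [49]
    Merge: [19] + [49] -> [19, 49]
    Split: [29, 13] -> [29] and [13]
    Merge: [29] + [13] -> [13, 29]
  Merge: [19, 49] + [13, 29] -> [13, 19, 29, 49]
  Split: [37, 26, 18, 16] -> [37, 26] and [18, 16]
    Split: [37, 26] -> [37] and [26]
    Merge: [37] + [26] -> [26, 37]
    Split: [18, 16] -> [18] and [16]
    Merge: [18] + [16] -> [16, 18]
  Merge: [26, 37] + [16, 18] -> [16, 18, 26, 37]
Merge: [13, 19, 29, 49] + [16, 18, 26, 37] -> [13, 16, 18, 19, 26, 29, 37, 49]

Final sorted array: [13, 16, 18, 19, 26, 29, 37, 49]

The merge sort proceeds by recursively splitting the array and merging sorted halves.
After all merges, the sorted array is [13, 16, 18, 19, 26, 29, 37, 49].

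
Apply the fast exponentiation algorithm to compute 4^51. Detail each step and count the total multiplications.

Computing 4^51 by squaring (build up from 4^1; each line after the first costs one multiplication):

4^1 = 4
4^2 = (4^1)^2 = 4^2 = 16
4^3 = 4 * 4^2 = 4 * 16 = 64
4^6 = (4^3)^2 = 64^2 = 4096
4^12 = (4^6)^2 = 4096^2 = 16777216
4^24 = (4^12)^2 = 16777216^2 = 281474976710656
4^25 = 4 * 4^24 = 4 * 281474976710656 = 1125899906842624
4^50 = (4^25)^2 = 1125899906842624^2 = 1267650600228229401496703205376
4^51 = 4 * 4^50 = 4 * 1267650600228229401496703205376 = 5070602400912917605986812821504

Result: 5070602400912917605986812821504
Multiplications needed: 8 (8 lines after 4^1)

4^51 = 5070602400912917605986812821504. Using exponentiation by squaring, this requires 8 multiplications. The key idea: if the exponent is even, square the half-power; if odd, multiply by the base once.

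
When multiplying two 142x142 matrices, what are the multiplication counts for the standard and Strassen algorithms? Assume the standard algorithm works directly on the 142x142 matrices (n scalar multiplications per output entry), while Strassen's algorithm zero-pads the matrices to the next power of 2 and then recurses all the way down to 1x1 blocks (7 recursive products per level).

Matrix multiplication for 142x142 matrices:

Strassen's algorithm requires power-of-2 dimensions. Pad 142x142 to 256x256 (next power of 2).

Standard algorithm: 142^3 = 2863288 multiplications
Strassen's algorithm: 7^(log2(256)) = 7^8 = 5764801 multiplications
Difference: 2863288 - 5764801 = -2901513 (Strassen uses MORE here due to padding overhead — for small or just-over-power-of-2 n, padding can outweigh the per-level savings)

Standard: 2863288 multiplications (142^3). Strassen: 5764801 multiplications (7^8, after padding to 256x256). Strassen reduces 8 recursive multiplications to 7 at each level.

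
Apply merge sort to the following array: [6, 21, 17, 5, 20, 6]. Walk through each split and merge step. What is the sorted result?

Merge sort trace:

Split: [6, 21, 17, 5, 20, 6] -> [6, 21, 17] and [5, 20, 6]
  Split: [6, 21, 17] -> [6] and [21, 17]
    Split: [21, 17] -> [21] and [17]
    Merge: [21] + [17] -> [17, 21]
  Merge: [6] + [17, 21] -> [6, 17, 21]
  Split: [5, 20, 6] -> [5] and [20, 6]
    Split: [20, 6] -> [20] and [6]
    Merge: [20] + [6] -> [6, 20]
  Merge: [5] + [6, 20] -> [5, 6, 20]
Merge: [6, 17, 21] + [5, 6, 20] -> [5, 6, 6, 17, 20, 21]

Final sorted array: [5, 6, 6, 17, 20, 21]

The merge sort proceeds by recursively splitting the array and merging sorted halves.
After all merges, the sorted array is [5, 6, 6, 17, 20, 21].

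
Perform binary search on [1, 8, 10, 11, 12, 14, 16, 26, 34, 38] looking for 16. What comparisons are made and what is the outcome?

Binary search for 16 in [1, 8, 10, 11, 12, 14, 16, 26, 34, 38]:

lo=0, hi=9, mid=4, arr[mid]=12 -> 12 < 16, search right half
lo=5, hi=9, mid=7, arr[mid]=26 -> 26 > 16, search left half
lo=5, hi=6, mid=5, arr[mid]=14 -> 14 < 16, search right half
lo=6, hi=6, mid=6, arr[mid]=16 -> Found target at index 6!

Binary search finds 16 at index 6 after 4 comparisons. The search repeatedly halves the search space by comparing with the middle element.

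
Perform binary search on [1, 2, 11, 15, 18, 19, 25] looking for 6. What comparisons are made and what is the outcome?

Binary search for 6 in [1, 2, 11, 15, 18, 19, 25]:

lo=0, hi=6, mid=3, arr[mid]=15 -> 15 > 6, search left half
lo=0, hi=2, mid=1, arr[mid]=2 -> 2 < 6, search right half
lo=2, hi=2, mid=2, arr[mid]=11 -> 11 > 6, search left half
lo=2 > hi=1, target 6 not found

Binary search determines that 6 is not in the array after 3 comparisons. The search space was exhausted without finding the target.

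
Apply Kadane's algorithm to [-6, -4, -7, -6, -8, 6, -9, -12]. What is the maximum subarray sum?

Using Kadane's algorithm on [-6, -4, -7, -6, -8, 6, -9, -12]:

Scanning through the array:
Position 1 (value -4): max_ending_here = -4, max_so_far = -4
Position 2 (value -7): max_ending_here = -7, max_so_far = -4
Position 3 (value -6): max_ending_here = -6, max_so_far = -4
Position 4 (value -8): max_ending_here = -8, max_so_far = -4
Position 5 (value 6): max_ending_here = 6, max_so_far = 6
Position 6 (value -9): max_ending_here = -3, max_so_far = 6
Position 7 (value -12): max_ending_here = -12, max_so_far = 6

Maximum subarray: [6]
Maximum sum: 6

The maximum subarray is [6] with sum 6. This subarray runs from index 5 to index 5.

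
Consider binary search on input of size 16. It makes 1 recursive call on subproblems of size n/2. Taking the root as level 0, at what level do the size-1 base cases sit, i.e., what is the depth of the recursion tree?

For divide and conquer with division factor 2:

Problem sizes at each level:
Level 0: 16
Level 1: 8
Level 2: 4
Level 3: 2
Level 4: 1

The root is level 0 and the size-1 base case is level 4 (the tree spans levels 0 through 4, i.e. 5 levels counting the root), so the depth is the number of divisions: log_2(16) = 4

The recursion tree depth is log_2(16) = 4. At each level, the problem size is divided by 2, so it takes 4 divisions to reduce to a base case of size 1. The algorithm makes 1 recursive call at each level.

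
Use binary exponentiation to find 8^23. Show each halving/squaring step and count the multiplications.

Computing 8^23 by squaring (build up from 8^1; each line after the first costs one multiplication):

8^1 = 8
8^2 = (8^1)^2 = 8^2 = 64
8^4 = (8^2)^2 = 64^2 = 4096
8^5 = 8 * 8^4 = 8 * 4096 = 32768
8^10 = (8^5)^2 = 32768^2 = 1073741824
8^11 = 8 * 8^10 = 8 * 1073741824 = 8589934592
8^22 = (8^11)^2 = 8589934592^2 = 73786976294838206464
8^23 = 8 * 8^22 = 8 * 73786976294838206464 = 590295810358705651712

Result: 590295810358705651712
Multiplications needed: 7 (7 lines after 8^1)

8^23 = 590295810358705651712. Using exponentiation by squaring, this requires 7 multiplications. The key idea: if the exponent is even, square the half-power; if odd, multiply by the base once.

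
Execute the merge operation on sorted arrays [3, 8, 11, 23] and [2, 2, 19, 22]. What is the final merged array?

Merging process:

Compare 3 vs 2: take 2 from right. Merged: [2]
Compare 3 vs 2: take 2 from right. Merged: [2, 2]
Compare 3 vs 19: take 3 from left. Merged: [2, 2, 3]
Compare 8 vs 19: take 8 from left. Merged: [2, 2, 3, 8]
Compare 11 vs 19: take 11 from left. Merged: [2, 2, 3, 8, 11]
Compare 23 vs 19: take 19 from right. Merged: [2, 2, 3, 8, 11, 19]
Compare 23 vs 22: take 22 from right. Merged: [2, 2, 3, 8, 11, 19, 22]
Append remaining from left: [23]. Merged: [2, 2, 3, 8, 11, 19, 22, 23]

Final merged array: [2, 2, 3, 8, 11, 19, 22, 23]
Total comparisons: 7

The merged array is [2, 2, 3, 8, 11, 19, 22, 23], requiring 7 comparisons. The merge step runs in O(n) time where n is the total number of elements.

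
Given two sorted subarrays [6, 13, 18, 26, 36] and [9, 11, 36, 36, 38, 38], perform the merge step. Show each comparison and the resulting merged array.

Merging process:

Compare 6 vs 9: take 6 from left. Merged: [6]
Compare 13 vs 9: take 9 from right. Merged: [6, 9]
Compare 13 vs 11: take 11 from right. Merged: [6, 9, 11]
Compare 13 vs 36: take 13 from left. Merged: [6, 9, 11, 13]
Compare 18 vs 36: take 18 from left. Merged: [6, 9, 11, 13, 18]
Compare 26 vs 36: take 26 from left. Merged: [6, 9, 11, 13, 18, 26]
Compare 36 vs 36: take 36 from left. Merged: [6, 9, 11, 13, 18, 26, 36]
Append remaining from right: [36, 36, 38, 38]. Merged: [6, 9, 11, 13, 18, 26, 36, 36, 36, 38, 38]

Final merged array: [6, 9, 11, 13, 18, 26, 36, 36, 36, 38, 38]
Total comparisons: 7

The merged array is [6, 9, 11, 13, 18, 26, 36, 36, 36, 38, 38], requiring 7 comparisons. The merge step runs in O(n) time where n is the total number of elements.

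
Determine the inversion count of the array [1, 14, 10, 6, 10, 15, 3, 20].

Finding inversions in [1, 14, 10, 6, 10, 15, 3, 20]:

(1, 2): arr[1]=14 > arr[2]=10
(1, 3): arr[1]=14 > arr[3]=6
(1, 4): arr[1]=14 > arr[4]=10
(1, 6): arr[1]=14 > arr[6]=3
(2, 3): arr[2]=10 > arr[3]=6
(2, 6): arr[2]=10 > arr[6]=3
(3, 6): arr[3]=6 > arr[6]=3
(4, 6): arr[4]=10 > arr[6]=3
(5, 6): arr[5]=15 > arr[6]=3

Total inversions: 9

The array has 9 inversion(s): (1,2), (1,3), (1,4), (1,6), (2,3), (2,6), (3,6), (4,6), (5,6). Each pair (i,j) satisfies i < j and arr[i] > arr[j].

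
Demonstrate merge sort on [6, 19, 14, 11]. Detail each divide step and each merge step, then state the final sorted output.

Merge sort trace:

Split: [6, 19, 14, 11] -> [6, 19] and [14, 11]
  Split: [6, 19] -> [6] and [19]
  Merge: [6] + [19] -> [6, 19]
  Split: [14, 11] -> [14] and [11]
  Merge: [14] + [11] -> [11, 14]
Merge: [6, 19] + [11, 14] -> [6, 11, 14, 19]

Final sorted array: [6, 11, 14, 19]

The merge sort proceeds by recursively splitting the array and merging sorted halves.
After all merges, the sorted array is [6, 11, 14, 19].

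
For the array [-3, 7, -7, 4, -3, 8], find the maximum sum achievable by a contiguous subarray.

Using Kadane's algorithm on [-3, 7, -7, 4, -3, 8]:

Scanning through the array:
Position 1 (value 7): max_ending_here = 7, max_so_far = 7
Position 2 (value -7): max_ending_here = 0, max_so_far = 7
Position 3 (value 4): max_ending_here = 4, max_so_far = 7
Position 4 (value -3): max_ending_here = 1, max_so_far = 7
Position 5 (value 8): max_ending_here = 9, max_so_far = 9

Maximum subarray: [7, -7, 4, -3, 8]
Maximum sum: 9

The maximum subarray is [7, -7, 4, -3, 8] with sum 9. This subarray runs from index 1 to index 5.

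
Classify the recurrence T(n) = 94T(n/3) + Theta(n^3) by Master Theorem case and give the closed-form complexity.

Master Theorem for T(n) = 94T(n/3) + O(n^3):

a = 94, b = 3, c = 3
log_b(a) = log_3(94) = 4.1355

Case 1: c = 3 < log_3(94) = 4.1355
T(n) = O(n^(log_3 94))

For T(n) = 94T(n/3) + O(n^3): log_3(94) = 4.1355. This is Case 1 of the Master Theorem (c < log_b(a), work dominated by leaves), giving O(n^(log_3 94)).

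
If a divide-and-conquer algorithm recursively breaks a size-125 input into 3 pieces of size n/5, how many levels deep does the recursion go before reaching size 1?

For divide and conquer with division factor 5:

Problem sizes at each level:
Level 0: 125
Level 1: 25
Level 2: 5
Level 3: 1

The root is level 0 and the size-1 base case is level 3 (the tree spans levels 0 through 3, i.e. 4 levels counting the root), so the depth is the number of divisions: log_5(125) = 3

The recursion tree depth is log_5(125) = 3. At each level, the problem size is divided by 5, so it takes 3 divisions to reduce to a base case of size 1. The algorithm makes 3 recursive calls at each level.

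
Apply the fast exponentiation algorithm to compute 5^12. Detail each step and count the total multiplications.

Computing 5^12 by squaring (build up from 5^1; each line after the first costs one multiplication):

5^1 = 5
5^2 = (5^1)^2 = 5^2 = 25
5^3 = 5 * 5^2 = 5 * 25 = 125
5^6 = (5^3)^2 = 125^2 = 15625
5^12 = (5^6)^2 = 15625^2 = 244140625

Result: 244140625
Multiplications needed: 4 (4 lines after 5^1)

5^12 = 244140625. Using exponentiation by squaring, this requires 4 multiplications. The key idea: if the exponent is even, square the half-power; if odd, multiply by the base once.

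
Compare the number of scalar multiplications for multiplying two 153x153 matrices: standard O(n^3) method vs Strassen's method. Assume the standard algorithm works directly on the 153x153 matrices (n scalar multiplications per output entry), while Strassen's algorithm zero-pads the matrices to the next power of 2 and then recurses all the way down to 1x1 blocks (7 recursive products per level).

Matrix multiplication for 153x153 matrices:

Strassen's algorithm requires power-of-2 dimensions. Pad 153x153 to 256x256 (next power of 2).

Standard algorithm: 153^3 = 3581577 multiplications
Strassen's algorithm: 7^(log2(256)) = 7^8 = 5764801 multiplications
Difference: 3581577 - 5764801 = -2183224 (Strassen uses MORE here due to padding overhead — for small or just-over-power-of-2 n, padding can outweigh the per-level savings)

Standard: 3581577 multiplications (153^3). Strassen: 5764801 multiplications (7^8, after padding to 256x256). Strassen reduces 8 recursive multiplications to 7 at each level.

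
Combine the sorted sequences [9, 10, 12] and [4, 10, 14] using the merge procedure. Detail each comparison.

Merging process:

Compare 9 vs 4: take 4 from right. Merged: [4]
Compare 9 vs 10: take 9 from left. Merged: [4, 9]
Compare 10 vs 10: take 10 from left. Merged: [4, 9, 10]
Compare 12 vs 10: take 10 from right. Merged: [4, 9, 10, 10]
Compare 12 vs 14: take 12 from left. Merged: [4, 9, 10, 10, 12]
Append remaining from right: [14]. Merged: [4, 9, 10, 10, 12, 14]

Final merged array: [4, 9, 10, 10, 12, 14]
Total comparisons: 5

The merged array is [4, 9, 10, 10, 12, 14], requiring 5 comparisons. The merge step runs in O(n) time where n is the total number of elements.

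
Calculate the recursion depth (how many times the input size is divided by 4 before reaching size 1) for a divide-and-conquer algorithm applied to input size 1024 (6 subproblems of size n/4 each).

For divide and conquer with division factor 4:

Problem sizes at each level:
Level 0: 1024
Level 1: 256
Level 2: 64
Level 3: 16
Level 4: 4
Level 5: 1

The root is level 0 and the size-1 base case is level 5 (the tree spans levels 0 through 5, i.e. 6 levels counting the root), so the depth is the number of divisions: log_4(1024) = 5

The recursion tree depth is log_4(1024) = 5. At each level, the problem size is divided by 4, so it takes 5 divisions to reduce to a base case of size 1. The algorithm makes 6 recursive calls at each level.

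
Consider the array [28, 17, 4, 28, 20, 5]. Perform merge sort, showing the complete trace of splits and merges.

Merge sort trace:

Split: [28, 17, 4, 28, 20, 5] -> [28, 17, 4] and [28, 20, 5]
  Split: [28, 17, 4] -> [28] and [17, 4]
    Split: [17, 4] -> [17] and [4]
    Merge: [17] + [4] -> [4, 17]
  Merge: [28] + [4, 17] -> [4, 17, 28]
  Split: [28, 20, 5] -> [28] and [20, 5]
    Split: [20, 5] -> [20] and [5]
    Merge: [20] + [5] -> [5, 20]
  Merge: [28] + [5, 20] -> [5, 20, 28]
Merge: [4, 17, 28] + [5, 20, 28] -> [4, 5, 17, 20, 28, 28]

Final sorted array: [4, 5, 17, 20, 28, 28]

The merge sort proceeds by recursively splitting the array and merging sorted halves.
After all merges, the sorted array is [4, 5, 17, 20, 28, 28].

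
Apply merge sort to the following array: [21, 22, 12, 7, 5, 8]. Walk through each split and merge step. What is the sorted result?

Merge sort trace:

Split: [21, 22, 12, 7, 5, 8] -> [21, 22, 12] and [7, 5, 8]
  Split: [21, 22, 12] -> [21] and [22, 12]
    Split: [22, 12] -> [22] and [12]
    Merge: [22] + [12] -> [12, 22]
  Merge: [21] + [12, 22] -> [12, 21, 22]
  Split: [7, 5, 8] -> [7] and [5, 8]
    Split: [5, 8] -> [5] and [8]
    Merge: [5] + [8] -> [5, 8]
  Merge: [7] + [5, 8] -> [5, 7, 8]
Merge: [12, 21, 22] + [5, 7, 8] -> [5, 7, 8, 12, 21, 22]

Final sorted array: [5, 7, 8, 12, 21, 22]

The merge sort proceeds by recursively splitting the array and merging sorted halves.
After all merges, the sorted array is [5, 7, 8, 12, 21, 22].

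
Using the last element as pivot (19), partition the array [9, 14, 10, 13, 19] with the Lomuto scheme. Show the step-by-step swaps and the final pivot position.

Lomuto partition with pivot = 19:

Initial array: [9, 14, 10, 13, 19]

arr[0]=9 <= 19: swap with position 0, array becomes [9, 14, 10, 13, 19]
arr[1]=14 <= 19: swap with position 1, array becomes [9, 14, 10, 13, 19]
arr[2]=10 <= 19: swap with position 2, array becomes [9, 14, 10, 13, 19]
arr[3]=13 <= 19: swap with position 3, array becomes [9, 14, 10, 13, 19]

Place pivot at position 4: [9, 14, 10, 13, 19]
Pivot position: 4

After partitioning with pivot 19, the array becomes [9, 14, 10, 13, 19]. The pivot is placed at index 4. All elements to the left of the pivot are <= 19, and all elements to the right are > 19.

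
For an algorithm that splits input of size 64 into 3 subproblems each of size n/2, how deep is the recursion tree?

For divide and conquer with division factor 2:

Problem sizes at each level:
Level 0: 64
Level 1: 32
Level 2: 16
Level 3: 8
Level 4: 4
Level 5: 2
Level 6: 1

The root is level 0 and the size-1 base case is level 6 (the tree spans levels 0 through 6, i.e. 7 levels counting the root), so the depth is the number of divisions: log_2(64) = 6

The recursion tree depth is log_2(64) = 6. At each level, the problem size is divided by 2, so it takes 6 divisions to reduce to a base case of size 1. The algorithm makes 3 recursive calls at each level.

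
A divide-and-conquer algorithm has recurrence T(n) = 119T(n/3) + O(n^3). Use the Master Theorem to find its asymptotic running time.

Master Theorem for T(n) = 119T(n/3) + O(n^3):

a = 119, b = 3, c = 3
log_b(a) = log_3(119) = 4.3501

Case 1: c = 3 < log_3(119) = 4.3501
T(n) = O(n^(log_3 119))

For T(n) = 119T(n/3) + O(n^3): log_3(119) = 4.3501. This is Case 1 of the Master Theorem (c < log_b(a), work dominated by leaves), giving O(n^(log_3 119)).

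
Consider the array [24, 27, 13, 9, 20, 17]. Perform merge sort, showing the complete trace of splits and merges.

Merge sort trace:

Split: [24, 27, 13, 9, 20, 17] -> [24, 27, 13] and [9, 20, 17]
  Split: [24, 27, 13] -> [24] and [27, 13]
    Split: [27, 13] -> [27] and [13]
    Merge: [27] + [13] -> [13, 27]
  Merge: [24] + [13, 27] -> [13, 24, 27]
  Split: [9, 20, 17] -> [9] and [20, 17]
    Split: [20, 17] -> [20] and [17]
    Merge: [20] + [17] -> [17, 20]
  Merge: [9] + [17, 20] -> [9, 17, 20]
Merge: [13, 24, 27] + [9, 17, 20] -> [9, 13, 17, 20, 24, 27]

Final sorted array: [9, 13, 17, 20, 24, 27]

The merge sort proceeds by recursively splitting the array and merging sorted halves.
After all merges, the sorted array is [9, 13, 17, 20, 24, 27].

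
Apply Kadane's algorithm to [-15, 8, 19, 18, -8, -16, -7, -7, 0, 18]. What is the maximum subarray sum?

Using Kadane's algorithm on [-15, 8, 19, 18, -8, -16, -7, -7, 0, 18]:

Scanning through the array:
Position 1 (value 8): max_ending_here = 8, max_so_far = 8
Position 2 (value 19): max_ending_here = 27, max_so_far = 27
Position 3 (value 18): max_ending_here = 45, max_so_far = 45
Position 4 (value -8): max_ending_here = 37, max_so_far = 45
Position 5 (value -16): max_ending_here = 21, max_so_far = 45
Position 6 (value -7): max_ending_here = 14, max_so_far = 45
Position 7 (value -7): max_ending_here = 7, max_so_far = 45
Position 8 (value 0): max_ending_here = 7, max_so_far = 45
Position 9 (value 18): max_ending_here = 25, max_so_far = 45

Maximum subarray: [8, 19, 18]
Maximum sum: 45

The maximum subarray is [8, 19, 18] with sum 45. This subarray runs from index 1 to index 3.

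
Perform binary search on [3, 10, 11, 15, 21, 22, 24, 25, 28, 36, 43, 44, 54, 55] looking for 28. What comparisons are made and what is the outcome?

Binary search for 28 in [3, 10, 11, 15, 21, 22, 24, 25, 28, 36, 43, 44, 54, 55]:

lo=0, hi=13, mid=6, arr[mid]=24 -> 24 < 28, search right half
lo=7, hi=13, mid=10, arr[mid]=43 -> 43 > 28, search left half
lo=7, hi=9, mid=8, arr[mid]=28 -> Found target at index 8!

Binary search finds 28 at index 8 after 3 comparisons. The search repeatedly halves the search space by comparing with the middle element.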